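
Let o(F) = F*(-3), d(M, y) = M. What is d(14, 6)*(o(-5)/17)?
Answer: 210/17 ≈ 12.353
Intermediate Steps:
o(F) = -3*F
d(14, 6)*(o(-5)/17) = 14*(-3*(-5)/17) = 14*(15*(1/17)) = 14*(15/17) = 210/17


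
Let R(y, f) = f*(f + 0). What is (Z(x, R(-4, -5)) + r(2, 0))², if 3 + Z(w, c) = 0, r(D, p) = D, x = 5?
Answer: 1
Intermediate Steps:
R(y, f) = f² (R(y, f) = f*f = f²)
Z(w, c) = -3 (Z(w, c) = -3 + 0 = -3)
(Z(x, R(-4, -5)) + r(2, 0))² = (-3 + 2)² = (-1)² = 1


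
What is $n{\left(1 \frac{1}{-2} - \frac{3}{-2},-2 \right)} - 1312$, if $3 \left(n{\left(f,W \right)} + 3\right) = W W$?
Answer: $- \frac{3941}{3} \approx -1313.7$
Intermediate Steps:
$n{\left(f,W \right)} = -3 + \frac{W^{2}}{3}$ ($n{\left(f,W \right)} = -3 + \frac{W W}{3} = -3 + \frac{W^{2}}{3}$)
$n{\left(1 \frac{1}{-2} - \frac{3}{-2},-2 \right)} - 1312 = \left(-3 + \frac{\left(-2\right)^{2}}{3}\right) - 1312 = \left(-3 + \frac{1}{3} \cdot 4\right) - 1312 = \left(-3 + \frac{4}{3}\right) - 1312 = - \frac{5}{3} - 1312 = - \frac{3941}{3}$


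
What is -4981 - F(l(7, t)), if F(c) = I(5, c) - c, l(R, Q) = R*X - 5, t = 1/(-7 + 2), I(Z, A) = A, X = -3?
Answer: -4981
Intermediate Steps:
t = -⅕ (t = 1/(-5) = -⅕ ≈ -0.20000)
l(R, Q) = -5 - 3*R (l(R, Q) = R*(-3) - 5 = -3*R - 5 = -5 - 3*R)
F(c) = 0 (F(c) = c - c = 0)
-4981 - F(l(7, t)) = -4981 - 1*0 = -4981 + 0 = -4981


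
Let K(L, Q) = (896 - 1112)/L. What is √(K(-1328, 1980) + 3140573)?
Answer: √86541634070/166 ≈ 1772.2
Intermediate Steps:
K(L, Q) = -216/L
√(K(-1328, 1980) + 3140573) = √(-216/(-1328) + 3140573) = √(-216*(-1/1328) + 3140573) = √(27/166 + 3140573) = √(521335145/166) = √86541634070/166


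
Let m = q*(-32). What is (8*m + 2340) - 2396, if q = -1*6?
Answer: 1480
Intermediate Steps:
q = -6
m = 192 (m = -6*(-32) = 192)
(8*m + 2340) - 2396 = (8*192 + 2340) - 2396 = (1536 + 2340) - 2396 = 3876 - 2396 = 1480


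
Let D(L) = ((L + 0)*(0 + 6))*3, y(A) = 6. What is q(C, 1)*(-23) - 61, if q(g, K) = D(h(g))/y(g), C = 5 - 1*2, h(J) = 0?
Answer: -61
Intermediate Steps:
D(L) = 18*L (D(L) = (L*6)*3 = (6*L)*3 = 18*L)
C = 3 (C = 5 - 2 = 3)
q(g, K) = 0 (q(g, K) = (18*0)/6 = 0*(⅙) = 0)
q(C, 1)*(-23) - 61 = 0*(-23) - 61 = 0 - 61 = -61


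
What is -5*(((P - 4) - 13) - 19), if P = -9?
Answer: 225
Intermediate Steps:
-5*(((P - 4) - 13) - 19) = -5*(((-9 - 4) - 13) - 19) = -5*((-13 - 13) - 19) = -5*(-26 - 19) = -5*(-45) = 225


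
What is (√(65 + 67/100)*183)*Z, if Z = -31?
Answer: -5673*√6567/10 ≈ -45972.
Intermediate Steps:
(√(65 + 67/100)*183)*Z = (√(65 + 67/100)*183)*(-31) = (√(6567/100)*183)*(-31) = ((√6567/10)*183)*(-31) = (183*√6567/10)*(-31) = -5673*√6567/10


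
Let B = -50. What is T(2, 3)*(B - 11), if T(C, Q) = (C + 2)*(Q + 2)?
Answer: -1220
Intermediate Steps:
T(C, Q) = (2 + C)*(2 + Q)
T(2, 3)*(B - 11) = (4 + 2*2 + 2*3 + 2*3)*(-50 - 11) = (4 + 4 + 6 + 6)*(-61) = 20*(-61) = -1220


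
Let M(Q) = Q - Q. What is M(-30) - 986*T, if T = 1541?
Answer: -1519426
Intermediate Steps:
M(Q) = 0
M(-30) - 986*T = 0 - 986*1541 = 0 - 1519426 = -1519426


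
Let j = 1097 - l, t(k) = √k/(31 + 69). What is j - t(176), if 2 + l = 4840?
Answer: -3741 - √11/25 ≈ -3741.1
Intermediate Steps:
l = 4838 (l = -2 + 4840 = 4838)
t(k) = √k/100
j = -3741 (j = 1097 - 1*4838 = 1097 - 4838 = -3741)
j - t(176) = -3741 - √176/100 = -3741 - 4*√11/100 = -3741 - √11/25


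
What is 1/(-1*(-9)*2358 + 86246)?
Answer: 1/107468 ≈ 9.3051e-6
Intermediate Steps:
1/(-1*(-9)*2358 + 86246) = 1/(9*2358 + 86246) = 1/(21222 + 86246) = 1/107468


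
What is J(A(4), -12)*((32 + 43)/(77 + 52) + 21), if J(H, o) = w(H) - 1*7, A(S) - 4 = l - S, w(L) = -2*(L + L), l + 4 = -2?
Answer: 15776/43 ≈ 366.88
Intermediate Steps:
l = -6 (l = -4 - 2 = -6)
w(L) = -4*L
A(S) = -2 - S (A(S) = 4 + (-6 - S) = -2 - S)
J(H, o) = -7 - 4*H (J(H, o) = -4*H - 1*7 = -4*H - 7 = -7 - 4*H)
J(A(4), -12)*((32 + 43)/(77 + 52) + 21) = (-7 - 4*(-2 - 1*4))*((32 + 43)/(77 + 52) + 21) = (-7 - 4*(-2 - 4))*(75/129 + 21) = (-7 - 4*(-6))*(75*(1/129) + 21) = (-7 + 24)*(25/43 + 21) = 17*(928/43) = 15776/43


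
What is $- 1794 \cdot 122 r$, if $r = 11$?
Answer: $-2407548$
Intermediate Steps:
$- 1794 \cdot 122 r = - 1794 \cdot 122 \cdot 11 = \left(-1794\right) 1342 = -2407548$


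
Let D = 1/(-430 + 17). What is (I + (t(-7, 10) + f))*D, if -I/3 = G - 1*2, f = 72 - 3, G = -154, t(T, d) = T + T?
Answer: -523/413 ≈ -1.2663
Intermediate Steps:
t(T, d) = 2*T
D = -1/413 (D = 1/(-413) = -1/413 ≈ -0.0024213)
f = 69
I = 468 (I = -3*(-154 - 1*2) = -3*(-154 - 2) = -3*(-156) = 468)
(I + (t(-7, 10) + f))*D = (468 + (2*(-7) + 69))*(-1/413) = (468 + (-14 + 69))*(-1/413) = (468 + 55)*(-1/413) = 523*(-1/413) = -523/413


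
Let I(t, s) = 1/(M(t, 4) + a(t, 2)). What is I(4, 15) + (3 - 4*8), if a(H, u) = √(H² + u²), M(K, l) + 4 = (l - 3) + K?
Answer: -552/19 + 2*√5/19 ≈ -28.817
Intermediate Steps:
M(K, l) = -7 + K + l (M(K, l) = -4 + ((l - 3) + K) = -4 + ((-3 + l) + K) = -4 + (-3 + K + l) = -7 + K + l)
I(t, s) = 1/(-3 + t + √(4 + t²)) (I(t, s) = 1/((-7 + t + 4) + √(t² + 2²)) = 1/((-3 + t) + √(t² + 4)) = 1/((-3 + t) + √(4 + t²)) = 1/(-3 + t + √(4 + t²)))
I(4, 15) + (3 - 4*8) = 1/(-3 + 4 + √(4 + 4²)) + (3 - 4*8) = 1/(-3 + 4 + √(4 + 16)) + (3 - 32) = 1/(-3 + 4 + √20) - 29 = 1/(-3 + 4 + 2*√5) - 29 = 1/(1 + 2*√5) - 29 = -29 + 1/(1 + 2*√5)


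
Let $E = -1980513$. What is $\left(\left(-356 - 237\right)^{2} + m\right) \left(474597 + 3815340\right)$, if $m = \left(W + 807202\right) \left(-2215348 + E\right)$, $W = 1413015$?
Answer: $-39963858645647598156$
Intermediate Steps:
$m = -9315721921837$ ($m = \left(1413015 + 807202\right) \left(-2215348 - 1980513\right) = 2220217 \left(-4195861\right) = -9315721921837$)
$\left(\left(-356 - 237\right)^{2} + m\right) \left(474597 + 3815340\right) = \left(\left(-356 - 237\right)^{2} - 9315721921837\right) \left(474597 + 3815340\right) = \left(\left(-593\right)^{2} - 9315721921837\right) 4289937 = \left(351649 - 9315721921837\right) 4289937 = \left(-9315721570188\right) 4289937 = -39963858645647598156$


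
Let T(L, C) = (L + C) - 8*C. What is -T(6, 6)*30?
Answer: 1080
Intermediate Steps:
T(L, C) = L - 7*C (T(L, C) = (C + L) - 8*C = L - 7*C)
-T(6, 6)*30 = -(6 - 7*6)*30 = -(6 - 42)*30 = -1*(-36)*30 = 36*30 = 1080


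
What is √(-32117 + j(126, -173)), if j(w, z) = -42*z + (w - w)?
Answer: I*√24851 ≈ 157.64*I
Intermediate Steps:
j(w, z) = -42*z (j(w, z) = -42*z + 0 = -42*z)
√(-32117 + j(126, -173)) = √(-32117 - 42*(-173)) = √(-32117 + 7266) = √(-24851) = I*√24851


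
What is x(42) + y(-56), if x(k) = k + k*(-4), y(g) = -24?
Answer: -150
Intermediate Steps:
x(k) = -3*k (x(k) = k - 4*k = -3*k)
x(42) + y(-56) = -3*42 - 24 = -126 - 24 = -150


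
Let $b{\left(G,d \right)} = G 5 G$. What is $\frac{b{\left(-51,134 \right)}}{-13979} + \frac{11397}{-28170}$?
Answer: $- \frac{175223171}{131262810} \approx -1.3349$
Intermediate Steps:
$b{\left(G,d \right)} = 5 G^{2}$ ($b{\left(G,d \right)} = 5 G G = 5 G^{2}$)
$\frac{b{\left(-51,134 \right)}}{-13979} + \frac{11397}{-28170} = \frac{5 \left(-51\right)^{2}}{-13979} + \frac{11397}{-28170} = 5 \cdot 2601 \left(- \frac{1}{13979}\right) + 11397 \left(- \frac{1}{28170}\right) = 13005 \left(- \frac{1}{13979}\right) - \frac{3799}{9390} = - \frac{13005}{13979} - \frac{3799}{9390} = - \frac{175223171}{131262810}$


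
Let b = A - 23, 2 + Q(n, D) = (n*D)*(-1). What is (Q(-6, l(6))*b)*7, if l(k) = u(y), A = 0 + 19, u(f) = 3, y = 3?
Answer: -448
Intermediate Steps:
A = 19
l(k) = 3
Q(n, D) = -2 - D*n (Q(n, D) = -2 + (n*D)*(-1) = -2 + (D*n)*(-1) = -2 - D*n)
b = -4 (b = 19 - 23 = -4)
(Q(-6, l(6))*b)*7 = ((-2 - 1*3*(-6))*(-4))*7 = ((-2 + 18)*(-4))*7 = (16*(-4))*7 = -64*7 = -448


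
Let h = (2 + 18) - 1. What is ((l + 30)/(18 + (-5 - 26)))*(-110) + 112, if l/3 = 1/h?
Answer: 90694/247 ≈ 367.18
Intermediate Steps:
h = 19 (h = 20 - 1 = 19)
l = 3/19 ≈ 0.15789
((l + 30)/(18 + (-5 - 26)))*(-110) + 112 = ((3/19 + 30)/(18 + (-5 - 26)))*(-110) + 112 = (573/(19*(18 - 31)))*(-110) + 112 = ((573/19)/(-13))*(-110) + 112 = ((573/19)*(-1/13))*(-110) + 112 = -573/247*(-110) + 112 = 63030/247 + 112 = 90694/247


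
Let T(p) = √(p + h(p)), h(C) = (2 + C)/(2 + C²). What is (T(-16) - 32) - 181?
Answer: -213 + I*√267159/129 ≈ -213.0 + 4.0068*I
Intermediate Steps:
h(C) = (2 + C)/(2 + C²)
T(p) = √(p + (2 + p)/(2 + p²))
(T(-16) - 32) - 181 = (√((2 + (-16)³ + 3*(-16))/(2 + (-16)²)) - 32) - 181 = (√((2 - 4096 - 48)/(2 + 256)) - 32) - 181 = (√(-4142/258) - 32) - 181 = (√((1/258)*(-4142)) - 32) - 181 = (√(-2071/129) - 32) - 181 = (I*√267159/129 - 32) - 181 = (-32 + I*√267159/129) - 181 = -213 + I*√267159/129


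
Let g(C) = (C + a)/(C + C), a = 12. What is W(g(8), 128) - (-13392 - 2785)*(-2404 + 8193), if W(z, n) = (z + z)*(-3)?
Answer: 187297291/2 ≈ 9.3649e+7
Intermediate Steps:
g(C) = (12 + C)/(2*C) (g(C) = (C + 12)/(C + C) = (12 + C)/((2*C)) = (12 + C)*(1/(2*C)) = (12 + C)/(2*C))
W(z, n) = -6*z (W(z, n) = (2*z)*(-3) = -6*z)
W(g(8), 128) - (-13392 - 2785)*(-2404 + 8193) = -3*(12 + 8)/8 - (-13392 - 2785)*(-2404 + 8193) = -3*20/8 - (-16177)*5789 = -6*5/4 - 1*(-93648653) = -15/2 + 93648653 = 187297291/2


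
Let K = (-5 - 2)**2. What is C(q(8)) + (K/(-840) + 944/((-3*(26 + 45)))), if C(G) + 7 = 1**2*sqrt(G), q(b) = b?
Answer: -97897/8520 + 2*sqrt(2) ≈ -8.6618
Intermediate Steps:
C(G) = -7 + sqrt(G) (C(G) = -7 + 1**2*sqrt(G) = -7 + 1*sqrt(G) = -7 + sqrt(G))
K = 49 (K = (-7)**2 = 49)
C(q(8)) + (K/(-840) + 944/((-3*(26 + 45)))) = (-7 + sqrt(8)) + (49/(-840) + 944/((-3*(26 + 45)))) = (-7 + 2*sqrt(2)) + (49*(-1/840) + 944/((-3*71))) = (-7 + 2*sqrt(2)) + (-7/120 + 944/(-213)) = (-7 + 2*sqrt(2)) + (-7/120 + 944*(-1/213)) = (-7 + 2*sqrt(2)) + (-7/120 - 944/213) = (-7 + 2*sqrt(2)) - 38257/8520 = -97897/8520 + 2*sqrt(2)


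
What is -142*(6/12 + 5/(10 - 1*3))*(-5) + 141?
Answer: 7022/7 ≈ 1003.1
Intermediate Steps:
-142*(6/12 + 5/(10 - 1*3))*(-5) + 141 = -142*(6*(1/12) + 5/(10 - 3))*(-5) + 141 = -142*(1/2 + 5/7)*(-5) + 141 = -1207*(-5)/7 + 141 = -142*(-85/14) + 141 = 6035/7 + 141 = 7022/7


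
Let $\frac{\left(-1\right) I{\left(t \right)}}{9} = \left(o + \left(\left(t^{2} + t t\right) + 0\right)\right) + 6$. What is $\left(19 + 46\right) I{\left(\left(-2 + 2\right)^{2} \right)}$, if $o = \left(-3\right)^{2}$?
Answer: $-8775$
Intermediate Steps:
$o = 9$
$I{\left(t \right)} = -135 - 18 t^{2}$ ($I{\left(t \right)} = - 9 \left(\left(9 + \left(\left(t^{2} + t t\right) + 0\right)\right) + 6\right) = - 9 \left(\left(9 + \left(\left(t^{2} + t^{2}\right) + 0\right)\right) + 6\right) = - 9 \left(\left(9 + \left(2 t^{2} + 0\right)\right) + 6\right) = - 9 \left(\left(9 + 2 t^{2}\right) + 6\right) = - 9 \left(15 + 2 t^{2}\right) = -135 - 18 t^{2}$)
$\left(19 + 46\right) I{\left(\left(-2 + 2\right)^{2} \right)} = \left(19 + 46\right) \left(-135 - 18 \left(\left(-2 + 2\right)^{2}\right)^{2}\right) = 65 \left(-135 - 18 \left(0^{2}\right)^{2}\right) = 65 \left(-135 - 18 \cdot 0^{2}\right) = 65 \left(-135 - 0\right) = 65 \left(-135 + 0\right) = 65 \left(-135\right) = -8775$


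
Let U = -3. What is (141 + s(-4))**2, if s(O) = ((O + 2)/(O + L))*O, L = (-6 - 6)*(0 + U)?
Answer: 319225/16 ≈ 19952.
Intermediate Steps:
L = 36 (L = (-6 - 6)*(0 - 3) = -12*(-3) = 36)
s(O) = O*(2 + O)/(36 + O) (s(O) = ((O + 2)/(O + 36))*O = ((2 + O)/(36 + O))*O = O*(2 + O)/(36 + O))
(141 + s(-4))**2 = (141 - 4*(2 - 4)/(36 - 4))**2 = (141 - 4*(-2)/32)**2 = (141 - 4*1/32*(-2))**2 = (141 + 1/4)**2 = (565/4)**2 = 319225/16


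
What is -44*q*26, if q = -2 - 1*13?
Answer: 17160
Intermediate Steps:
q = -15 (q = -2 - 13 = -15)
-44*q*26 = -44*(-15)*26 = 660*26 = 17160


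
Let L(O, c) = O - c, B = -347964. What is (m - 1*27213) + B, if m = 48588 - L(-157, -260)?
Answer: -326692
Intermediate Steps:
m = 48485 (m = 48588 - (-157 - 1*(-260)) = 48588 - (-157 + 260) = 48588 - 1*103 = 48588 - 103 = 48485)
(m - 1*27213) + B = (48485 - 1*27213) - 347964 = (48485 - 27213) - 347964 = 21272 - 347964 = -326692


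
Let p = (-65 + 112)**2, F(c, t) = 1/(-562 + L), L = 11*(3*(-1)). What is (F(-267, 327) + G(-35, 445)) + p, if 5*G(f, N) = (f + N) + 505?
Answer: 1423239/595 ≈ 2392.0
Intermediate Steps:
L = -33 (L = 11*(-3) = -33)
G(f, N) = 101 + N/5 + f/5 (G(f, N) = ((f + N) + 505)/5 = ((N + f) + 505)/5 = (505 + N + f)/5 = 101 + N/5 + f/5)
F(c, t) = -1/595 (F(c, t) = 1/(-562 - 33) = 1/(-595) = -1/595)
p = 2209 (p = 47**2 = 2209)
(F(-267, 327) + G(-35, 445)) + p = (-1/595 + (101 + (1/5)*445 + (1/5)*(-35))) + 2209 = (-1/595 + (101 + 89 - 7)) + 2209 = (-1/595 + 183) + 2209 = 108884/595 + 2209 = 1423239/595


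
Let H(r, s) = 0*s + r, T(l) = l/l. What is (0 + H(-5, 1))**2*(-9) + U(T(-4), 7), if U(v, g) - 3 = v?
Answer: -221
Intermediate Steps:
T(l) = 1
H(r, s) = r (H(r, s) = 0 + r = r)
U(v, g) = 3 + v
(0 + H(-5, 1))**2*(-9) + U(T(-4), 7) = (0 - 5)**2*(-9) + (3 + 1) = (-5)**2*(-9) + 4 = 25*(-9) + 4 = -225 + 4 = -221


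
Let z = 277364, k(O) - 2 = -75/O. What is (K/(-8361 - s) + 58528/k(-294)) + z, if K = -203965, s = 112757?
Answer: 8118970740449/26767078 ≈ 3.0332e+5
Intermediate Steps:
k(O) = 2 - 75/O
(K/(-8361 - s) + 58528/k(-294)) + z = (-203965/(-8361 - 1*112757) + 58528/(2 - 75/(-294))) + 277364 = (-203965/(-8361 - 112757) + 58528/(2 - 75*(-1/294))) + 277364 = (-203965/(-121118) + 58528/(2 + 25/98)) + 277364 = (-203965*(-1/121118) + 58528/(221/98)) + 277364 = (203965/121118 + 58528*(98/221)) + 277364 = (203965/121118 + 5735744/221) + 277364 = 694746918057/26767078 + 277364 = 8118970740449/26767078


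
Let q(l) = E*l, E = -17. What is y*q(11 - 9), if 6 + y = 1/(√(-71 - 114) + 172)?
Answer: 34*(-1031*I + 6*√185)/(√185 - 172*I) ≈ 203.8 + 0.015535*I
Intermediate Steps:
q(l) = -17*l
y = -6 + 1/(172 + I*√185) (y = -6 + 1/(√(-71 - 114) + 172) = -6 + 1/(√(-185) + 172) = -6 + 1/(I*√185 + 172) = -6 + 1/(172 + I*√185) ≈ -5.9942 - 0.0004569*I)
y*q(11 - 9) = ((-6*√185 + 1031*I)/(√185 - 172*I))*(-17*(11 - 9)) = ((-6*√185 + 1031*I)/(√185 - 172*I))*(-17*2) = ((-6*√185 + 1031*I)/(√185 - 172*I))*(-34) = -34*(-6*√185 + 1031*I)/(√185 - 172*I)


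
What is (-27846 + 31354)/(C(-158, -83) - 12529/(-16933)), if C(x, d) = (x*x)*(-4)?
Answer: -59400964/1690849119 ≈ -0.035131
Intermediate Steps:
C(x, d) = -4*x² (C(x, d) = x²*(-4) = -4*x²)
(-27846 + 31354)/(C(-158, -83) - 12529/(-16933)) = (-27846 + 31354)/(-4*(-158)² - 12529/(-16933)) = 3508/(-4*24964 - 12529*(-1/16933)) = 3508/(-99856 + 12529/16933) = 3508/(-1690849119/16933) = 3508*(-16933/1690849119) = -59400964/1690849119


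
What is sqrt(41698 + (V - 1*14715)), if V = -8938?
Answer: 3*sqrt(2005) ≈ 134.33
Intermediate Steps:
sqrt(41698 + (V - 1*14715)) = sqrt(41698 + (-8938 - 1*14715)) = sqrt(41698 + (-8938 - 14715)) = sqrt(41698 - 23653) = sqrt(18045) = 3*sqrt(2005)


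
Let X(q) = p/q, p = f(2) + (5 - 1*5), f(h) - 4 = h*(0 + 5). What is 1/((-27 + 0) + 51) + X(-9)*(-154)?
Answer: 17251/72 ≈ 239.60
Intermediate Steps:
f(h) = 4 + 5*h (f(h) = 4 + h*(0 + 5) = 4 + h*5 = 4 + 5*h)
p = 14 (p = (4 + 5*2) + (5 - 1*5) = (4 + 10) + (5 - 5) = 14 + 0 = 14)
X(q) = 14/q
1/((-27 + 0) + 51) + X(-9)*(-154) = 1/((-27 + 0) + 51) + (14/(-9))*(-154) = 1/(-27 + 51) + (14*(-1/9))*(-154) = 1/24 - 14/9*(-154) = 1/24 + 2156/9 = 17251/72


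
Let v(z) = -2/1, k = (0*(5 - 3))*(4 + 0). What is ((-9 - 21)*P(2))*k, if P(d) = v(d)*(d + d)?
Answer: 0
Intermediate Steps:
k = 0 (k = (0*2)*4 = 0*4 = 0)
v(z) = -2 (v(z) = -2*1 = -2)
P(d) = -4*d (P(d) = -2*(d + d) = -4*d)
((-9 - 21)*P(2))*k = ((-9 - 21)*(-4*2))*0 = -30*(-8)*0 = 240*0 = 0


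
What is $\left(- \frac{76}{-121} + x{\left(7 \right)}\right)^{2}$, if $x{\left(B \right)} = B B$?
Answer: $\frac{36060025}{14641} \approx 2462.9$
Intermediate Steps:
$x{\left(B \right)} = B^{2}$
$\left(- \frac{76}{-121} + x{\left(7 \right)}\right)^{2} = \left(- \frac{76}{-121} + 7^{2}\right)^{2} = \left(\left(-76\right) \left(- \frac{1}{121}\right) + 49\right)^{2} = \left(\frac{76}{121} + 49\right)^{2} = \left(\frac{6005}{121}\right)^{2} = \frac{36060025}{14641}$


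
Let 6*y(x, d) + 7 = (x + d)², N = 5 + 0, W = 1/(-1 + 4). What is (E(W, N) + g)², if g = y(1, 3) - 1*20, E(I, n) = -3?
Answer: 1849/4 ≈ 462.25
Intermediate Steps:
W = ⅓ (W = 1/3 = ⅓ ≈ 0.33333)
N = 5
y(x, d) = -7/6 + (d + x)²/6 (y(x, d) = -7/6 + (x + d)²/6 = -7/6 + (d + x)²/6)
g = -37/2 (g = (-7/6 + (3 + 1)²/6) - 1*20 = (-7/6 + (⅙)*4²) - 20 = (-7/6 + (⅙)*16) - 20 = (-7/6 + 8/3) - 20 = 3/2 - 20 = -37/2 ≈ -18.500)
(E(W, N) + g)² = (-3 - 37/2)² = (-43/2)² = 1849/4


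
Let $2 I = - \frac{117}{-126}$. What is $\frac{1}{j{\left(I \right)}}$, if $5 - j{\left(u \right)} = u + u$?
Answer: $\frac{14}{57} \approx 0.24561$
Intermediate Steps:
$I = \frac{13}{28}$ ($I = \frac{\left(-117\right) \frac{1}{-126}}{2} = \frac{\left(-117\right) \left(- \frac{1}{126}\right)}{2} = \frac{1}{2} \cdot \frac{13}{14} = \frac{13}{28} \approx 0.46429$)
$j{\left(u \right)} = 5 - 2 u$ ($j{\left(u \right)} = 5 - \left(u + u\right) = 5 - 2 u$)
$\frac{1}{j{\left(I \right)}} = \frac{1}{5 - \frac{13}{14}} = \frac{1}{\frac{57}{14}} = \frac{14}{57}$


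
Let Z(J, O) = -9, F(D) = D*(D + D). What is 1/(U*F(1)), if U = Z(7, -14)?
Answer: -1/18 ≈ -0.055556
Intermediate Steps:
F(D) = 2*D² (F(D) = D*(2*D) = 2*D²)
U = -9
1/(U*F(1)) = 1/(-18*1²) = 1/(-18) = -1/18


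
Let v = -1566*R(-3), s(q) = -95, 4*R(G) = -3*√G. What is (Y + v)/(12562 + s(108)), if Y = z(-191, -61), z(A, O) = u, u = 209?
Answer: 209/12467 + 2349*I*√3/24934 ≈ 0.016764 + 0.16317*I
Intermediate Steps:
R(G) = -3*√G/4 (R(G) = (-3*√G)/4 = -3*√G/4)
z(A, O) = 209
Y = 209
v = 2349*I*√3/2 (v = -(-2349)*√(-3)/2 = -(-2349)*I*√3/2 = 2349*I*√3/2 ≈ 2034.3*I)
(Y + v)/(12562 + s(108)) = (209 + 2349*I*√3/2)/(12562 - 95) = (209 + 2349*I*√3/2)/12467 = (209 + 2349*I*√3/2)*(1/12467) = 209/12467 + 2349*I*√3/24934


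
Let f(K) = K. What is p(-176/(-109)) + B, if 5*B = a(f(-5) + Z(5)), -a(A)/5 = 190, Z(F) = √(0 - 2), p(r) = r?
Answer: -20534/109 ≈ -188.39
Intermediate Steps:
Z(F) = I*√2 (Z(F) = √(-2) = I*√2)
a(A) = -950 (a(A) = -5*190 = -950)
B = -190 (B = (⅕)*(-950) = -190)
p(-176/(-109)) + B = -176/(-109) - 190 = -176*(-1/109) - 190 = 176/109 - 190 = -20534/109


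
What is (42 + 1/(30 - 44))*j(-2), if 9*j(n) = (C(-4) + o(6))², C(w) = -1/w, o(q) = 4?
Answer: 169643/2016 ≈ 84.148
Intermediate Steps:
j(n) = 289/144 (j(n) = (-1/(-4) + 4)²/9 = (-1*(-¼) + 4)²/9 = (¼ + 4)²/9 = (17/4)²/9 = (⅑)*(289/16) = 289/144)
(42 + 1/(30 - 44))*j(-2) = (42 + 1/(30 - 44))*(289/144) = (42 + 1/(-14))*(289/144) = (42 - 1/14)*(289/144) = (587/14)*(289/144) = 169643/2016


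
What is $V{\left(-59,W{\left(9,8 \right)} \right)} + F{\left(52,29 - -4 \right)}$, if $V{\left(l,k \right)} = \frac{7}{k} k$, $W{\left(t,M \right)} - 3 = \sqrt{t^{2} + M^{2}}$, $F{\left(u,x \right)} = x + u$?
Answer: $92$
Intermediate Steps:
$F{\left(u,x \right)} = u + x$
$W{\left(t,M \right)} = 3 + \sqrt{M^{2} + t^{2}}$ ($W{\left(t,M \right)} = 3 + \sqrt{t^{2} + M^{2}} = 3 + \sqrt{M^{2} + t^{2}}$)
$V{\left(l,k \right)} = 7$
$V{\left(-59,W{\left(9,8 \right)} \right)} + F{\left(52,29 - -4 \right)} = 7 + \left(52 + \left(29 - -4\right)\right) = 7 + \left(52 + \left(29 + 4\right)\right) = 7 + \left(52 + 33\right) = 7 + 85 = 92$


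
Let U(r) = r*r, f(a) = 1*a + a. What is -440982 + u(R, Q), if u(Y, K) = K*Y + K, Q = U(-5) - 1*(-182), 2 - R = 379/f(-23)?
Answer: -877311/2 ≈ -4.3866e+5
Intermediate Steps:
f(a) = 2*a (f(a) = a + a = 2*a)
U(r) = r**2
R = 471/46 (R = 2 - 379/(2*(-23)) = 2 - 379/(-46) = 2 - 379*(-1)/46 = 2 - 1*(-379/46) = 2 + 379/46 = 471/46 ≈ 10.239)
Q = 207 (Q = (-5)**2 - 1*(-182) = 25 + 182 = 207)
u(Y, K) = K + K*Y
-440982 + u(R, Q) = -440982 + 207*(1 + 471/46) = -440982 + 207*(517/46) = -440982 + 4653/2 = -877311/2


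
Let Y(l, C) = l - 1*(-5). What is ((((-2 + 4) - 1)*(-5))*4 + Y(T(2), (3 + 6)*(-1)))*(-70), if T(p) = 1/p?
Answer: 1015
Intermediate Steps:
Y(l, C) = 5 + l (Y(l, C) = l + 5 = 5 + l)
((((-2 + 4) - 1)*(-5))*4 + Y(T(2), (3 + 6)*(-1)))*(-70) = ((((-2 + 4) - 1)*(-5))*4 + (5 + 1/2))*(-70) = (((2 - 1)*(-5))*4 + (5 + ½))*(-70) = ((1*(-5))*4 + 11/2)*(-70) = (-5*4 + 11/2)*(-70) = (-20 + 11/2)*(-70) = -29/2*(-70) = 1015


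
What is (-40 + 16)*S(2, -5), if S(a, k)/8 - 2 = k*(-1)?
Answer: -1344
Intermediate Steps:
S(a, k) = 16 - 8*k (S(a, k) = 16 + 8*(k*(-1)) = 16 + 8*(-k) = 16 - 8*k)
(-40 + 16)*S(2, -5) = (-40 + 16)*(16 - 8*(-5)) = -24*(16 + 40) = -24*56 = -1344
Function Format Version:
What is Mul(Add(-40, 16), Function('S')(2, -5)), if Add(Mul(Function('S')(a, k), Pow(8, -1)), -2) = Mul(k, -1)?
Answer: -1344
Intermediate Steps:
Function('S')(a, k) = Add(16, Mul(-8, k)) (Function('S')(a, k) = Add(16, Mul(8, Mul(k, -1))) = Add(16, Mul(8, Mul(-1, k))) = Add(16, Mul(-8, k)))
Mul(Add(-40, 16), Function('S')(2, -5)) = Mul(Add(-40, 16), Add(16, Mul(-8, -5))) = Mul(-24, Add(16, 40)) = Mul(-24, 56) = -1344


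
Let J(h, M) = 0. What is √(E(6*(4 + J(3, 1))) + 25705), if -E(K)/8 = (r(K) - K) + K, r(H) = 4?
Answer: √25673 ≈ 160.23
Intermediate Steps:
E(K) = -32 (E(K) = -8*((4 - K) + K) = -8*4 = -32)
√(E(6*(4 + J(3, 1))) + 25705) = √(-32 + 25705) = √25673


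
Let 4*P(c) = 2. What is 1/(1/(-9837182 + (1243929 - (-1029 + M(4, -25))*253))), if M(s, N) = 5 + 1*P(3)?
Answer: -16668615/2 ≈ -8.3343e+6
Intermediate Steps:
P(c) = ½ (P(c) = (¼)*2 = ½)
M(s, N) = 11/2 (M(s, N) = 5 + 1*(½) = 5 + ½ = 11/2)
1/(1/(-9837182 + (1243929 - (-1029 + M(4, -25))*253))) = 1/(1/(-9837182 + (1243929 - (-1029 + 11/2)*253))) = 1/(1/(-9837182 + (1243929 - (-2047)*253/2))) = 1/(1/(-9837182 + (1243929 - 1*(-517891/2)))) = 1/(1/(-9837182 + (1243929 + 517891/2))) = 1/(1/(-9837182 + 3005749/2)) = 1/(1/(-16668615/2)) = 1/(-2/16668615) = -16668615/2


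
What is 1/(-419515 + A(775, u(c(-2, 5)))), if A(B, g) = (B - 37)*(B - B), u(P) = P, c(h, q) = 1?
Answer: -1/419515 ≈ -2.3837e-6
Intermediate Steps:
A(B, g) = 0 (A(B, g) = (-37 + B)*0 = 0)
1/(-419515 + A(775, u(c(-2, 5)))) = 1/(-419515 + 0) = 1/(-419515) = -1/419515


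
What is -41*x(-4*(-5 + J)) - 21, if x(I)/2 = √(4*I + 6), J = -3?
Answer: -21 - 82*√134 ≈ -970.22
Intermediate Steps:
x(I) = 2*√(6 + 4*I) (x(I) = 2*√(4*I + 6) = 2*√(6 + 4*I))
-41*x(-4*(-5 + J)) - 21 = -82*√(6 + 4*(-4*(-5 - 3))) - 21 = -82*√(6 + 4*(-4*(-8))) - 21 = -82*√(6 + 4*32) - 21 = -82*√(6 + 128) - 21 = -82*√134 - 21 = -21 - 82*√134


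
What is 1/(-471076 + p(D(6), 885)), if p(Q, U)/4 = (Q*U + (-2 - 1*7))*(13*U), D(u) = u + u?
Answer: 1/487847144 ≈ 2.0498e-9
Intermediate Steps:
D(u) = 2*u
p(Q, U) = 52*U*(-9 + Q*U) (p(Q, U) = 4*((Q*U + (-2 - 1*7))*(13*U)) = 4*((Q*U + (-2 - 7))*(13*U)) = 4*((Q*U - 9)*(13*U)) = 4*((-9 + Q*U)*(13*U)) = 4*(13*U*(-9 + Q*U)) = 52*U*(-9 + Q*U))
1/(-471076 + p(D(6), 885)) = 1/(-471076 + 52*885*(-9 + (2*6)*885)) = 1/(-471076 + 52*885*(-9 + 12*885)) = 1/(-471076 + 52*885*(-9 + 10620)) = 1/(-471076 + 52*885*10611) = 1/(-471076 + 488318220) = 1/487847144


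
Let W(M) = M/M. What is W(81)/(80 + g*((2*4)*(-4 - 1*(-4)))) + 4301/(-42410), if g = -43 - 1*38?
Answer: -30167/339280 ≈ -0.088915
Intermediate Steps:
g = -81 (g = -43 - 38 = -81)
W(M) = 1
W(81)/(80 + g*((2*4)*(-4 - 1*(-4)))) + 4301/(-42410) = 1/(80 - 81*2*4*(-4 - 1*(-4))) + 4301/(-42410) = 1/(80 - 648*(-4 + 4)) + 4301*(-1/42410) = 1/(80 - 648*0) - 4301/42410 = 1/(80 - 81*0) - 4301/42410 = 1/(80 + 0) - 4301/42410 = 1/80 - 4301/42410 = -30167/339280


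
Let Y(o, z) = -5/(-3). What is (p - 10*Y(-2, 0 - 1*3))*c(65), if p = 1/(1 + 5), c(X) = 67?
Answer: -2211/2 ≈ -1105.5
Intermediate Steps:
Y(o, z) = 5/3 (Y(o, z) = -5*(-1/3) = 5/3)
p = 1/6 ≈ 0.16667
(p - 10*Y(-2, 0 - 1*3))*c(65) = (1/6 - 10*5/3)*67 = (1/6 - 50/3)*67 = -33/2*67 = -2211/2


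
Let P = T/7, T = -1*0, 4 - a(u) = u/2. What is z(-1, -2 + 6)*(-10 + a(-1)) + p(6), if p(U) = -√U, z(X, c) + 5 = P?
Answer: 55/2 - √6 ≈ 25.051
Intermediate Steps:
a(u) = 4 - u/2
T = 0
P = 0 (P = 0/7 = 0*(⅐) = 0)
z(X, c) = -5 (z(X, c) = -5 + 0 = -5)
z(-1, -2 + 6)*(-10 + a(-1)) + p(6) = -5*(-10 + (4 - ½*(-1))) - √6 = -5*(-10 + (4 + ½)) - √6 = -5*(-10 + 9/2) - √6 = -5*(-11/2) - √6 = 55/2 - √6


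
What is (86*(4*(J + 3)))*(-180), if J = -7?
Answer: 247680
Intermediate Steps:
(86*(4*(J + 3)))*(-180) = (86*(4*(-7 + 3)))*(-180) = (86*(4*(-4)))*(-180) = (86*(-16))*(-180) = -1376*(-180) = 247680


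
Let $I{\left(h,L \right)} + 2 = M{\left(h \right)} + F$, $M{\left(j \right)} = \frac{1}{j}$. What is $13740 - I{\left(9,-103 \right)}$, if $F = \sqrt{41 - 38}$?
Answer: $\frac{123677}{9} - \sqrt{3} \approx 13740.0$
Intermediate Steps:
$F = \sqrt{3} \approx 1.732$
$I{\left(h,L \right)} = -2 + \sqrt{3} + \frac{1}{h}$ ($I{\left(h,L \right)} = -2 + \left(\frac{1}{h} + \sqrt{3}\right) = -2 + \left(\sqrt{3} + \frac{1}{h}\right) = -2 + \sqrt{3} + \frac{1}{h}$)
$13740 - I{\left(9,-103 \right)} = 13740 - \left(-2 + \sqrt{3} + \frac{1}{9}\right) = 13740 - \left(- \frac{17}{9} + \sqrt{3}\right) = 13740 + \left(\frac{17}{9} - \sqrt{3}\right) = \frac{123677}{9} - \sqrt{3}$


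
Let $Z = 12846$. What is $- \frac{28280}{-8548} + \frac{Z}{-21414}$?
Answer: $\frac{20657513}{7626953} \approx 2.7085$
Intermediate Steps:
$- \frac{28280}{-8548} + \frac{Z}{-21414} = - \frac{28280}{-8548} + \frac{12846}{-21414} = \left(-28280\right) \left(- \frac{1}{8548}\right) + 12846 \left(- \frac{1}{21414}\right) = \frac{7070}{2137} - \frac{2141}{3569} = \frac{20657513}{7626953}$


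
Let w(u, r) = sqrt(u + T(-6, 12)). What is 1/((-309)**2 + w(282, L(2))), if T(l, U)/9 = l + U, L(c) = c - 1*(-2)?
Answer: 31827/3038873675 - 4*sqrt(21)/9116621025 ≈ 1.0471e-5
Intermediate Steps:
L(c) = 2 + c (L(c) = c + 2 = 2 + c)
T(l, U) = 9*U + 9*l (T(l, U) = 9*(l + U) = 9*(U + l) = 9*U + 9*l)
w(u, r) = sqrt(54 + u) (w(u, r) = sqrt(u + (9*12 + 9*(-6))) = sqrt(u + (108 - 54)) = sqrt(u + 54) = sqrt(54 + u))
1/((-309)**2 + w(282, L(2))) = 1/((-309)**2 + sqrt(54 + 282)) = 1/(95481 + sqrt(336)) = 1/(95481 + 4*sqrt(21))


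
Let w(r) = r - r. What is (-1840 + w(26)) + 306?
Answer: -1534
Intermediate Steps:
w(r) = 0
(-1840 + w(26)) + 306 = (-1840 + 0) + 306 = -1840 + 306 = -1534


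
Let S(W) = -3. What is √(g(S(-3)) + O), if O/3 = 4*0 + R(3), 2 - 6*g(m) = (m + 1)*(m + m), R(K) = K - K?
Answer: I*√15/3 ≈ 1.291*I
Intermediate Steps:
R(K) = 0
g(m) = ⅓ - m*(1 + m)/3 (g(m) = ⅓ - (m + 1)*(m + m)/6 = ⅓ - (1 + m)*2*m/6 = ⅓ - m*(1 + m)/3)
O = 0 (O = 3*(4*0 + 0) = 3*(0 + 0) = 3*0 = 0)
√(g(S(-3)) + O) = √((⅓ - ⅓*(-3) - ⅓*(-3)²) + 0) = √((⅓ + 1 - ⅓*9) + 0) = √((⅓ + 1 - 3) + 0) = √(-5/3 + 0) = √(-5/3) = I*√15/3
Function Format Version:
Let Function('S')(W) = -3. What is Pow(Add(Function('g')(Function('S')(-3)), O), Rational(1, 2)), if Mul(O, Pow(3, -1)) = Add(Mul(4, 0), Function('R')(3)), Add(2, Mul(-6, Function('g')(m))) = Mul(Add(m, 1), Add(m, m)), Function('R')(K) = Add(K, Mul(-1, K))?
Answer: Mul(Rational(1, 3), I, Pow(15, Rational(1, 2))) ≈ Mul(1.2910, I)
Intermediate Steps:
Function('R')(K) = 0
Function('g')(m) = Add(Rational(1, 3), Mul(Rational(-1, 3), m, Add(1, m))) (Function('g')(m) = Add(Rational(1, 3), Mul(Rational(-1, 6), Mul(Add(m, 1), Add(m, m)))) = Add(Rational(1, 3), Mul(Rational(-1, 6), Mul(Add(1, m), Mul(2, m)))) = Add(Rational(1, 3), Mul(Rational(-1, 6), Mul(2, m, Add(1, m)))) = Add(Rational(1, 3), Mul(Rational(-1, 3), m, Add(1, m))))
O = 0 (O = Mul(3, Add(Mul(4, 0), 0)) = Mul(3, Add(0, 0)) = Mul(3, 0) = 0)
Pow(Add(Function('g')(Function('S')(-3)), O), Rational(1, 2)) = Pow(Add(Add(Rational(1, 3), Mul(Rational(-1, 3), -3), Mul(Rational(-1, 3), Pow(-3, 2))), 0), Rational(1, 2)) = Pow(Add(Add(Rational(1, 3), 1, Mul(Rational(-1, 3), 9)), 0), Rational(1, 2)) = Pow(Add(Add(Rational(1, 3), 1, -3), 0), Rational(1, 2)) = Pow(Add(Rational(-5, 3), 0), Rational(1, 2)) = Pow(Rational(-5, 3), Rational(1, 2)) = Mul(Rational(1, 3), I, Pow(15, Rational(1, 2)))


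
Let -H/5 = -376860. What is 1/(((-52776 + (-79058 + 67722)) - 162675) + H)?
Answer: 1/1657513 ≈ 6.0331e-7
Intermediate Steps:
H = 1884300 (H = -5*(-376860) = 1884300)
1/(((-52776 + (-79058 + 67722)) - 162675) + H) = 1/(((-52776 + (-79058 + 67722)) - 162675) + 1884300) = 1/(((-52776 - 11336) - 162675) + 1884300) = 1/((-64112 - 162675) + 1884300) = 1/(-226787 + 1884300) = 1/1657513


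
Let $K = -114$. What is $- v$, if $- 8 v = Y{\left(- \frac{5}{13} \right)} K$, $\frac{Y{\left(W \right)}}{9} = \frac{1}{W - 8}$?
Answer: $\frac{6669}{436} \approx 15.296$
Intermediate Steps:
$Y{\left(W \right)} = \frac{9}{-8 + W}$ ($Y{\left(W \right)} = \frac{9}{W - 8} = \frac{9}{-8 + W}$)
$v = - \frac{6669}{436}$ ($v = - \frac{\frac{9}{-8 - \frac{5}{13}} \left(-114\right)}{8} = - \frac{\frac{9}{- \frac{109}{13}} \left(-114\right)}{8} = - \frac{9 \left(- \frac{13}{109}\right) \left(-114\right)}{8} = - \frac{\left(- \frac{117}{109}\right) \left(-114\right)}{8} = \left(- \frac{1}{8}\right) \frac{13338}{109} = - \frac{6669}{436} \approx -15.296$)
$- v = \left(-1\right) \left(- \frac{6669}{436}\right) = \frac{6669}{436}$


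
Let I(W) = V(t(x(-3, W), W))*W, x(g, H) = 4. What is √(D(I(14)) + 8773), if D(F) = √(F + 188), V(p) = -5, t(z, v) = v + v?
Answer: √(8773 + √118) ≈ 93.722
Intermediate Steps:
t(z, v) = 2*v
I(W) = -5*W
D(F) = √(188 + F)
√(D(I(14)) + 8773) = √(√(188 - 5*14) + 8773) = √(√(188 - 70) + 8773) = √(√118 + 8773) = √(8773 + √118)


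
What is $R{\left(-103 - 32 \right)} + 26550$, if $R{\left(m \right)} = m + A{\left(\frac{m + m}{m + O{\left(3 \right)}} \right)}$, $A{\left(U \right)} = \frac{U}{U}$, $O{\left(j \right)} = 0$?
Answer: $26416$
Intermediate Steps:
$A{\left(U \right)} = 1$
$R{\left(m \right)} = 1 + m$ ($R{\left(m \right)} = m + 1 = 1 + m$)
$R{\left(-103 - 32 \right)} + 26550 = \left(1 - 135\right) + 26550 = -134 + 26550 = 26416$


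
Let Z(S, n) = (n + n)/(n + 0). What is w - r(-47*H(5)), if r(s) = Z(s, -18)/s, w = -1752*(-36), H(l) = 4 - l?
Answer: 2964382/47 ≈ 63072.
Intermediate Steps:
Z(S, n) = 2 (Z(S, n) = (2*n)/n = 2)
w = 63072
r(s) = 2/s
w - r(-47*H(5)) = 63072 - 2/((-47*(4 - 1*5))) = 63072 - 2/((-47*(4 - 5))) = 63072 - 2/((-47*(-1))) = 63072 - 2/47 = 2964382/47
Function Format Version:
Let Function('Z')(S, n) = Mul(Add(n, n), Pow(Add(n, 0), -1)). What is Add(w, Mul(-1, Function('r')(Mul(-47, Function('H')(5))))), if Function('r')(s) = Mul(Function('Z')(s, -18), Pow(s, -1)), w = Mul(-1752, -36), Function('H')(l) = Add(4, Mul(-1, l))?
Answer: Rational(2964382, 47) ≈ 63072.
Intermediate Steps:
Function('Z')(S, n) = 2 (Function('Z')(S, n) = Mul(Mul(2, n), Pow(n, -1)) = 2)
w = 63072
Function('r')(s) = Mul(2, Pow(s, -1))
Add(w, Mul(-1, Function('r')(Mul(-47, Function('H')(5))))) = Add(63072, Mul(-1, Mul(2, Pow(Mul(-47, Add(4, Mul(-1, 5))), -1)))) = Add(63072, Mul(-1, Mul(2, Pow(Mul(-47, Add(4, -5)), -1)))) = Add(63072, Mul(-1, Mul(2, Pow(Mul(-47, -1), -1)))) = Add(63072, Mul(-1, Mul(2, Pow(47, -1)))) = Add(63072, Mul(-1, Mul(2, Rational(1, 47)))) = Add(63072, Mul(-1, Rational(2, 47))) = Add(63072, Rational(-2, 47)) = Rational(2964382, 47)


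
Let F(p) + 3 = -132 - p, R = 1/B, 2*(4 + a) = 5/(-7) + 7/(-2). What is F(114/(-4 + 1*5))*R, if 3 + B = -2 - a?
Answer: -6972/31 ≈ -224.90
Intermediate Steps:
a = -171/28 (a = -4 + (5/(-7) + 7/(-2))/2 = -4 + (5*(-1/7) + 7*(-1/2))/2 = -4 + (-5/7 - 7/2)/2 = -4 + (1/2)*(-59/14) = -4 - 59/28 = -171/28 ≈ -6.1071)
B = 31/28 (B = -3 + (-2 - 1*(-171/28)) = -3 + (-2 + 171/28) = -3 + 115/28 = 31/28 ≈ 1.1071)
R = 28/31 (R = 1/(31/28) = 28/31 ≈ 0.90323)
F(p) = -135 - p (F(p) = -3 + (-132 - p) = -135 - p)
F(114/(-4 + 1*5))*R = (-135 - 114/(-4 + 1*5))*(28/31) = (-135 - 114/(-4 + 5))*(28/31) = (-135 - 114/1)*(28/31) = (-135 - 114)*(28/31) = -249*28/31 = -6972/31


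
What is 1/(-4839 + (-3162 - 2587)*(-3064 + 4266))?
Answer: -1/6915137 ≈ -1.4461e-7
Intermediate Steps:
1/(-4839 + (-3162 - 2587)*(-3064 + 4266)) = 1/(-4839 - 5749*1202) = 1/(-4839 - 6910298) = 1/(-6915137) = -1/6915137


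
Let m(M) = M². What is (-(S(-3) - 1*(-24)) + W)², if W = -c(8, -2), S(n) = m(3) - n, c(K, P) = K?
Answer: 1936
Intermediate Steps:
S(n) = 9 - n (S(n) = 3² - n = 9 - n)
W = -8 (W = -1*8 = -8)
(-(S(-3) - 1*(-24)) + W)² = (-((9 - 1*(-3)) - 1*(-24)) - 8)² = (-((9 + 3) + 24) - 8)² = (-(12 + 24) - 8)² = (-1*36 - 8)² = (-36 - 8)² = (-44)² = 1936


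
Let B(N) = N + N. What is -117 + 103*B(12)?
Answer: 2355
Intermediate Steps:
B(N) = 2*N
-117 + 103*B(12) = -117 + 103*(2*12) = -117 + 103*24 = -117 + 2472 = 2355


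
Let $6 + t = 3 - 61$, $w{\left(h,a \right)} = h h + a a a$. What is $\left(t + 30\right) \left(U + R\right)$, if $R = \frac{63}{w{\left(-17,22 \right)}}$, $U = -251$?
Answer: $\frac{93334216}{10937} \approx 8533.8$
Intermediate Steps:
$w{\left(h,a \right)} = a^{3} + h^{2}$ ($w{\left(h,a \right)} = h^{2} + a^{2} a = h^{2} + a^{3} = a^{3} + h^{2}$)
$t = -64$ ($t = -6 + \left(3 - 61\right) = -6 - 58 = -64$)
$R = \frac{63}{10937}$ ($R = \frac{63}{22^{3} + \left(-17\right)^{2}} = \frac{63}{10648 + 289} = \frac{63}{10937} \approx 0.0057603$)
$\left(t + 30\right) \left(U + R\right) = \left(-64 + 30\right) \left(-251 + \frac{63}{10937}\right) = \left(-34\right) \left(- \frac{2745124}{10937}\right) = \frac{93334216}{10937}$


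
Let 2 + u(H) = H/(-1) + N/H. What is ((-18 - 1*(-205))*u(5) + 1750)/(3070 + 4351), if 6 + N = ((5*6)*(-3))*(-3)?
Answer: 51573/37105 ≈ 1.3899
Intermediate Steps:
N = 264 (N = -6 + ((5*6)*(-3))*(-3) = -6 + (30*(-3))*(-3) = -6 - 90*(-3) = -6 + 270 = 264)
u(H) = -2 - H + 264/H (u(H) = -2 + (H/(-1) + 264/H) = -2 + (H*(-1) + 264/H) = -2 + (-H + 264/H) = -2 - H + 264/H)
((-18 - 1*(-205))*u(5) + 1750)/(3070 + 4351) = ((-18 - 1*(-205))*(-2 - 1*5 + 264/5) + 1750)/(3070 + 4351) = ((-18 + 205)*(-2 - 5 + 264*(1/5)) + 1750)/7421 = (187*(-2 - 5 + 264/5) + 1750)*(1/7421) = (187*(229/5) + 1750)*(1/7421) = (42823/5 + 1750)*(1/7421) = (51573/5)*(1/7421) = 51573/37105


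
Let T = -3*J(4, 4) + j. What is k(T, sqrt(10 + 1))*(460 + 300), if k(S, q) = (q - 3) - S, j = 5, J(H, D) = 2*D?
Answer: 12160 + 760*sqrt(11) ≈ 14681.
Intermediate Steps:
T = -19 (T = -6*4 + 5 = -3*8 + 5 = -24 + 5 = -19)
k(S, q) = -3 + q - S (k(S, q) = (-3 + q) - S = -3 + q - S)
k(T, sqrt(10 + 1))*(460 + 300) = (-3 + sqrt(10 + 1) - 1*(-19))*(460 + 300) = (-3 + sqrt(11) + 19)*760 = (16 + sqrt(11))*760 = 12160 + 760*sqrt(11)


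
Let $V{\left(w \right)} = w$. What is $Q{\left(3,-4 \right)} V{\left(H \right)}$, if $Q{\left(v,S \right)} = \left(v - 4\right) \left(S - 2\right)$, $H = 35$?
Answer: $210$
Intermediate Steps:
$Q{\left(v,S \right)} = \left(-4 + v\right) \left(-2 + S\right)$
$Q{\left(3,-4 \right)} V{\left(H \right)} = \left(8 - -16 - 6 - 12\right) 35 = \left(8 + 16 - 6 - 12\right) 35 = 6 \cdot 35 = 210$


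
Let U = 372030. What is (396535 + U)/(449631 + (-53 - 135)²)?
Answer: 153713/96995 ≈ 1.5848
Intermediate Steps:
(396535 + U)/(449631 + (-53 - 135)²) = (396535 + 372030)/(449631 + (-53 - 135)²) = 768565/(449631 + (-188)²) = 768565/(449631 + 35344) = 768565/484975 = 768565*(1/484975) = 153713/96995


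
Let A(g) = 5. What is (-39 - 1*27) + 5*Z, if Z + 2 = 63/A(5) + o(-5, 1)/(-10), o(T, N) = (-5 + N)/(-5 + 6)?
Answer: -11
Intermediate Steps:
o(T, N) = -5 + N (o(T, N) = (-5 + N)/1 = (-5 + N)*1 = -5 + N)
Z = 11 (Z = -2 + (63/5 + (-5 + 1)/(-10)) = -2 + (63*(⅕) - 4*(-⅒)) = -2 + (63/5 + ⅖) = -2 + 13 = 11)
(-39 - 1*27) + 5*Z = (-39 - 1*27) + 5*11 = (-39 - 27) + 55 = -66 + 55 = -11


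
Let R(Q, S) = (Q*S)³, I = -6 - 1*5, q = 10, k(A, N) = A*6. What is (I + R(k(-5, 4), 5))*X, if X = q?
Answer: -33750110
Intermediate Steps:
k(A, N) = 6*A
I = -11 (I = -6 - 5 = -11)
R(Q, S) = Q³*S³
X = 10
(I + R(k(-5, 4), 5))*X = (-11 + (6*(-5))³*5³)*10 = (-11 + (-30)³*125)*10 = (-11 - 27000*125)*10 = (-11 - 3375000)*10 = -3375011*10 = -33750110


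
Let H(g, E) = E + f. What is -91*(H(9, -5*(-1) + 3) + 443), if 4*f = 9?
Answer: -164983/4 ≈ -41246.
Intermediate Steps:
f = 9/4 (f = (¼)*9 = 9/4 ≈ 2.2500)
H(g, E) = 9/4 + E (H(g, E) = E + 9/4 = 9/4 + E)
-91*(H(9, -5*(-1) + 3) + 443) = -91*((9/4 + (-5*(-1) + 3)) + 443) = -91*((9/4 + (5 + 3)) + 443) = -91*((9/4 + 8) + 443) = -91*(41/4 + 443) = -91*1813/4 = -164983/4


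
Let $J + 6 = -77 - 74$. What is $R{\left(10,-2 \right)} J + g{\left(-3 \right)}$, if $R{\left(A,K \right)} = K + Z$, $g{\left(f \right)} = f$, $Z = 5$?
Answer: $-474$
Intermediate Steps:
$J = -157$ ($J = -6 - 151 = -157$)
$R{\left(A,K \right)} = 5 + K$ ($R{\left(A,K \right)} = K + 5 = 5 + K$)
$R{\left(10,-2 \right)} J + g{\left(-3 \right)} = \left(5 - 2\right) \left(-157\right) - 3 = 3 \left(-157\right) - 3 = -471 - 3 = -474$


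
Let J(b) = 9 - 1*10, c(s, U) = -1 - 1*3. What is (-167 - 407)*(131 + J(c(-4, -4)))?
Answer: -74620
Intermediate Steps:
c(s, U) = -4 (c(s, U) = -1 - 3 = -4)
J(b) = -1 (J(b) = 9 - 10 = -1)
(-167 - 407)*(131 + J(c(-4, -4))) = (-167 - 407)*(131 - 1) = -574*130 = -74620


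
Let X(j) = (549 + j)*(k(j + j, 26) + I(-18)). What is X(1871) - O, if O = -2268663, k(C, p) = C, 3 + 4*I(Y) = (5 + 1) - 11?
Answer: 11319463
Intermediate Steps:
I(Y) = -2 (I(Y) = -¾ + ((5 + 1) - 11)/4 = -¾ + (6 - 11)/4 = -¾ + (¼)*(-5) = -¾ - 5/4 = -2)
X(j) = (-2 + 2*j)*(549 + j) (X(j) = (549 + j)*((j + j) - 2) = (549 + j)*(2*j - 2) = (549 + j)*(-2 + 2*j) = (-2 + 2*j)*(549 + j))
X(1871) - O = (-1098 + 2*1871² + 1096*1871) - 1*(-2268663) = (-1098 + 2*3500641 + 2050616) + 2268663 = (-1098 + 7001282 + 2050616) + 2268663 = 9050800 + 2268663 = 11319463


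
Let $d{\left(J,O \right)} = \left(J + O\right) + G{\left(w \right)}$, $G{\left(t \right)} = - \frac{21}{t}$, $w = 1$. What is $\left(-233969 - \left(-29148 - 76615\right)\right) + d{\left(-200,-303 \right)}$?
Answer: $-128730$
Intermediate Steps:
$d{\left(J,O \right)} = -21 + J + O$ ($d{\left(J,O \right)} = \left(J + O\right) - \frac{21}{1} = \left(J + O\right) - 21 = -21 + J + O$)
$\left(-233969 - \left(-29148 - 76615\right)\right) + d{\left(-200,-303 \right)} = \left(-233969 - \left(-29148 - 76615\right)\right) - 524 = \left(-233969 - -105763\right) - 524 = \left(-233969 + 105763\right) - 524 = -128206 - 524 = -128730$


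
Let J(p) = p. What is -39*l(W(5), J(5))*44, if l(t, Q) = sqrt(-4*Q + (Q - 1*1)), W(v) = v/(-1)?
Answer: -6864*I ≈ -6864.0*I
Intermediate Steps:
W(v) = -v (W(v) = v*(-1) = -v)
l(t, Q) = sqrt(-1 - 3*Q) (l(t, Q) = sqrt(-4*Q + (Q - 1)) = sqrt(-4*Q + (-1 + Q)) = sqrt(-1 - 3*Q))
-39*l(W(5), J(5))*44 = -39*sqrt(-1 - 3*5)*44 = -39*sqrt(-1 - 15)*44 = -156*I*44 = -6864*I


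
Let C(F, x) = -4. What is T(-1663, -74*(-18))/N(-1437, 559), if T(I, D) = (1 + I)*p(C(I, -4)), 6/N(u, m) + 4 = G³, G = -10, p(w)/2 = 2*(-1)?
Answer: -1112432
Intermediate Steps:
p(w) = -4 (p(w) = 2*(2*(-1)) = 2*(-2) = -4)
N(u, m) = -3/502 (N(u, m) = 6/(-4 + (-10)³) = 6/(-4 - 1000) = 6/(-1004) = 6*(-1/1004) = -3/502)
T(I, D) = -4 - 4*I (T(I, D) = (1 + I)*(-4) = -4 - 4*I)
T(-1663, -74*(-18))/N(-1437, 559) = (-4 - 4*(-1663))/(-3/502) = (-4 + 6652)*(-502/3) = 6648*(-502/3) = -1112432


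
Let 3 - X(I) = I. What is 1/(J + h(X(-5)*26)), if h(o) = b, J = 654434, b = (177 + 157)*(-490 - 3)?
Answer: 1/489772 ≈ 2.0418e-6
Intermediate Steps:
X(I) = 3 - I
b = -164662 (b = 334*(-493) = -164662)
h(o) = -164662
1/(J + h(X(-5)*26)) = 1/(654434 - 164662) = 1/489772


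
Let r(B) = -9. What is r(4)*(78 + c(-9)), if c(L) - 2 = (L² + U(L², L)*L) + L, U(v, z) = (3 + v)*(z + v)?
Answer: 488520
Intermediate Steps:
U(v, z) = (3 + v)*(v + z)
c(L) = 2 + L + L² + L*(L³ + L⁴ + 3*L + 3*L²) (c(L) = 2 + ((L² + ((L²)² + 3*L² + 3*L + L²*L)*L) + L) = 2 + ((L² + (L⁴ + 3*L² + 3*L + L³)*L) + L) = 2 + ((L² + (L³ + L⁴ + 3*L + 3*L²)*L) + L) = 2 + ((L² + L*(L³ + L⁴ + 3*L + 3*L²)) + L) = 2 + (L + L² + L*(L³ + L⁴ + 3*L + 3*L²)) = 2 + L + L² + L*(L³ + L⁴ + 3*L + 3*L²))
r(4)*(78 + c(-9)) = -9*(78 + (2 - 9 + (-9)⁴ + (-9)⁵ + 3*(-9)³ + 4*(-9)²)) = -9*(78 + (2 - 9 + 6561 - 59049 + 3*(-729) + 4*81)) = -9*(78 + (2 - 9 + 6561 - 59049 - 2187 + 324)) = -9*(78 - 54358) = -9*(-54280) = 488520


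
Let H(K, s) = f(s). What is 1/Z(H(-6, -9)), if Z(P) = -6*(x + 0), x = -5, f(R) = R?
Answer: 1/30 ≈ 0.033333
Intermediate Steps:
H(K, s) = s
Z(P) = 30 (Z(P) = -6*(-5 + 0) = -6*(-5) = 30)
1/Z(H(-6, -9)) = 1/30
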